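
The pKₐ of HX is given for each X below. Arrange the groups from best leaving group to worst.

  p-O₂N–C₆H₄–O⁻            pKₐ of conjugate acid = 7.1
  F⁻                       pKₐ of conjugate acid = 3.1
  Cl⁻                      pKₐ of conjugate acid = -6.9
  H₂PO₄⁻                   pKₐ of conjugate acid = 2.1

Cl⁻ > H₂PO₄⁻ > F⁻ > p-O₂N–C₆H₄–O⁻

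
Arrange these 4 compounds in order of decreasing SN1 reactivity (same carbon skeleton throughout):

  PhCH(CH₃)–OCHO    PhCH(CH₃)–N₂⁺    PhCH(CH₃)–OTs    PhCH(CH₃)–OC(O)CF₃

Same R in every case — rank the leaving groups.
The more stable X⁻ (or X) is on its own — i.e. the weaker a base it is — the better a leaving group it makes.
PhCH(CH₃)–N₂⁺ loses N₂: no meaningful conjugate acid; N₂ departs as an exceptionally stable neutral molecule
PhCH(CH₃)–OTs loses OTs⁻: pKₐ(p-CH₃C₆H₄SO₃H (TsOH)) ≈ -2.8
PhCH(CH₃)–OC(O)CF₃ loses CF₃COO⁻: pKₐ(CF₃COOH) ≈ 0.2
PhCH(CH₃)–OCHO loses HCOO⁻: pKₐ(HCOOH) ≈ 3.8

PhCH(CH₃)–N₂⁺ > PhCH(CH₃)–OTs > PhCH(CH₃)–OC(O)CF₃ > PhCH(CH₃)–OCHO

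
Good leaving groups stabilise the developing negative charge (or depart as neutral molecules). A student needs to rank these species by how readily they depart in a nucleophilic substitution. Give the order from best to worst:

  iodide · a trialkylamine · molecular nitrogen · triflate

molecular nitrogen > triflate > iodide > a trialkylamine

molecular nitrogen: no meaningful conjugate acid; N₂ departs as an exceptionally stable neutral molecule
triflate: pKₐ(CF₃SO₃H (triflic acid)) ≈ -14
iodide: pKₐ(HI) ≈ -10
a trialkylamine: pKₐ(R'₃NH⁺) ≈ 10.7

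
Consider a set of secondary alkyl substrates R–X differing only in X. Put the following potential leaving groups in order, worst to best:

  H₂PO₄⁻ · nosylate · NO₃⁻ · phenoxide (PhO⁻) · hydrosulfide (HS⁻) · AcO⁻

phenoxide (PhO⁻) < hydrosulfide (HS⁻) < AcO⁻ < H₂PO₄⁻ < NO₃⁻ < nosylate

nosylate: pKₐ(p-O₂NC₆H₄SO₃H) ≈ -3.5
NO₃⁻: pKₐ(HNO₃) ≈ -1.3
H₂PO₄⁻: pKₐ(H₃PO₄) ≈ 2.1
AcO⁻: pKₐ(CH₃COOH) ≈ 4.8
hydrosulfide (HS⁻): pKₐ(H₂S) ≈ 7
phenoxide (PhO⁻): pKₐ(C₆H₅OH (phenol)) ≈ 10
Reversing gives the worst-to-best order requested.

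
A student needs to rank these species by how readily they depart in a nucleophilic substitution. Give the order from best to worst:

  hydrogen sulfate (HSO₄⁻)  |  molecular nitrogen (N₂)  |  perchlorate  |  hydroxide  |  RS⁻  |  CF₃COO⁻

molecular nitrogen (N₂) > perchlorate > hydrogen sulfate (HSO₄⁻) > CF₃COO⁻ > RS⁻ > hydroxide

The more stable X⁻ (or X) is on its own — i.e. the weaker a base it is — the better a leaving group it makes.
molecular nitrogen (N₂): no meaningful conjugate acid; N₂ departs as an exceptionally stable neutral molecule
perchlorate: pKₐ(HClO₄) ≈ -10
hydrogen sulfate (HSO₄⁻): pKₐ(H₂SO₄) ≈ -3
CF₃COO⁻: pKₐ(CF₃COOH) ≈ 0.2
RS⁻: pKₐ(RSH (a thiol)) ≈ 10.5
hydroxide: pKₐ(H₂O) ≈ 15.7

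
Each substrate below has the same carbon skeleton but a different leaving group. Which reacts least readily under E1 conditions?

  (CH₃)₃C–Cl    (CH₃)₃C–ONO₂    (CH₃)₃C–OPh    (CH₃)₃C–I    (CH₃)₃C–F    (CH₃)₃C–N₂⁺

The skeletons are identical, so relative rate is governed entirely by leaving-group ability.
Leaving-group ability tracks the stability of the departed species; conjugate-acid pKₐ is the usual yardstick (lower pKₐ → better LG).
(CH₃)₃C–N₂⁺ loses N₂: no meaningful conjugate acid; N₂ departs as an exceptionally stable neutral molecule
(CH₃)₃C–I loses I⁻: pKₐ(HI) ≈ -10
(CH₃)₃C–Cl loses Cl⁻: pKₐ(HCl) ≈ -7
(CH₃)₃C–ONO₂ loses NO₃⁻: pKₐ(HNO₃) ≈ -1.3
(CH₃)₃C–F loses F⁻: pKₐ(HF) ≈ 3.2
(CH₃)₃C–OPh loses PhO⁻: pKₐ(C₆H₅OH (phenol)) ≈ 10

(CH₃)₃C–OPh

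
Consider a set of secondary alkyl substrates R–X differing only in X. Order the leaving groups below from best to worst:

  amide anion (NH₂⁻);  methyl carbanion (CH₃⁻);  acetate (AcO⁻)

acetate (AcO⁻) > amide anion (NH₂⁻) > methyl carbanion (CH₃⁻)

Rank by basicity of the departing species: weakest base leaves most easily.
acetate (AcO⁻): pKₐ(CH₃COOH) ≈ 4.8 — resonance-stabilised but still a weak base
amide anion (NH₂⁻): pKₐ(NH₃) ≈ 38 — extremely strong base; never a leaving group
methyl carbanion (CH₃⁻): pKₐ(CH₄) ≈ 48 — unstabilised carbanion; the worst conceivable leaving group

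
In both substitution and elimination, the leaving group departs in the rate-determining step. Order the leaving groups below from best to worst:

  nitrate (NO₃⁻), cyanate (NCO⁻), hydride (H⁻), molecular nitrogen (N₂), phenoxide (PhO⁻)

molecular nitrogen (N₂) > nitrate (NO₃⁻) > cyanate (NCO⁻) > phenoxide (PhO⁻) > hydride (H⁻)

Leaving-group ability tracks the stability of the departed species; conjugate-acid pKₐ is the usual yardstick (lower pKₐ → better LG).
molecular nitrogen (N₂): no meaningful conjugate acid; N₂ departs as an exceptionally stable neutral molecule
nitrate (NO₃⁻): pKₐ(HNO₃) ≈ -1.3 — resonance-delocalised over three oxygens
cyanate (NCO⁻): pKₐ(HOCN) ≈ 3.5
phenoxide (PhO⁻): pKₐ(C₆H₅OH (phenol)) ≈ 10 — resonance into the ring helps, but still a poor LG
hydride (H⁻): pKₐ(H₂) ≈ 36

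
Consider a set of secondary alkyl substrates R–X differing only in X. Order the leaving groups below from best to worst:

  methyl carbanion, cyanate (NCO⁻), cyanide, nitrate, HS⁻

nitrate > cyanate (NCO⁻) > HS⁻ > cyanide > methyl carbanion

nitrate: pKₐ(HNO₃) ≈ -1.3
cyanate (NCO⁻): pKₐ(HOCN) ≈ 3.5
HS⁻: pKₐ(H₂S) ≈ 7
cyanide: pKₐ(HCN) ≈ 9.2
methyl carbanion: pKₐ(CH₄) ≈ 48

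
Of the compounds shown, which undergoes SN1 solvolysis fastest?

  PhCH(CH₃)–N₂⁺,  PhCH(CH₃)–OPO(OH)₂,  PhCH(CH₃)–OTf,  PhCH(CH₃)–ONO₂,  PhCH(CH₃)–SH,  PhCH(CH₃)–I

PhCH(CH₃)–N₂⁺

With the same alkyl group throughout, only the leaving group differentiates the rates.
Leaving-group ability tracks the stability of the departed species; conjugate-acid pKₐ is the usual yardstick (lower pKₐ → better LG).
PhCH(CH₃)–N₂⁺ loses N₂: no meaningful conjugate acid; N₂ departs as an exceptionally stable neutral molecule
PhCH(CH₃)–OTf loses OTf⁻: pKₐ(CF₃SO₃H (triflic acid)) ≈ -14
PhCH(CH₃)–I loses I⁻: pKₐ(HI) ≈ -10
PhCH(CH₃)–ONO₂ loses NO₃⁻: pKₐ(HNO₃) ≈ -1.3
PhCH(CH₃)–OPO(OH)₂ loses H₂PO₄⁻: pKₐ(H₃PO₄) ≈ 2.1
PhCH(CH₃)–SH loses HS⁻: pKₐ(H₂S) ≈ 7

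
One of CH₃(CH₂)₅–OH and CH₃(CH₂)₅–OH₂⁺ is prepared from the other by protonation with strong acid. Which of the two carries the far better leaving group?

From CH₃(CH₂)₅–OH the departing group would be OH⁻ (pKₐ(H₂O) ≈ 15.7). Strong base; essentially never leaves without prior activation.
From CH₃(CH₂)₅–OH₂⁺ the leaving group is H₂O (pKₐ(H₃O⁺) ≈ -1.7). Neutral; leaves from a protonated alcohol (R–OH₂⁺).
Protonation with strong acid works by converting the leaving group from hydroxide to neutral water, making CH₃(CH₂)₅–OH₂⁺ enormously more reactive.

CH₃(CH₂)₅–OH₂⁺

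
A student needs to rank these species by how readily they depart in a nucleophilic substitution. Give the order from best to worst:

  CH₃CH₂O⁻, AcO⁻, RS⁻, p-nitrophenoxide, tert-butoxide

AcO⁻: pKₐ(CH₃COOH) ≈ 4.8
p-nitrophenoxide: pKₐ(p-nitrophenol) ≈ 7.2
RS⁻: pKₐ(RSH (a thiol)) ≈ 10.5
CH₃CH₂O⁻: pKₐ(CH₃CH₂OH) ≈ 16
tert-butoxide: pKₐ(t-BuOH) ≈ 18

AcO⁻ > p-nitrophenoxide > RS⁻ > CH₃CH₂O⁻ > tert-butoxide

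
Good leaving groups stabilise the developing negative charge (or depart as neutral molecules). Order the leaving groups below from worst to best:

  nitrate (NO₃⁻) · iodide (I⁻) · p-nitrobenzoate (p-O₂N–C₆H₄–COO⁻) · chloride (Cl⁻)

A good leaving group is a weak base: the lower the pKₐ of its conjugate acid, the more readily it departs.
iodide (I⁻): pKₐ(HI) ≈ -10 — large, highly polarisable; very weak base
chloride (Cl⁻): pKₐ(HCl) ≈ -7 — moderately weak base
nitrate (NO₃⁻): pKₐ(HNO₃) ≈ -1.3 — resonance-delocalised over three oxygens
p-nitrobenzoate (p-O₂N–C₆H₄–COO⁻): pKₐ(p-nitrobenzoic acid) ≈ 3.4 — electron-withdrawing nitro group stabilises the carboxylate
The question asks for worst first, so the sequence is read in increasing leaving-group ability.

p-nitrobenzoate (p-O₂N–C₆H₄–COO⁻) < nitrate (NO₃⁻) < chloride (Cl⁻) < iodide (I⁻)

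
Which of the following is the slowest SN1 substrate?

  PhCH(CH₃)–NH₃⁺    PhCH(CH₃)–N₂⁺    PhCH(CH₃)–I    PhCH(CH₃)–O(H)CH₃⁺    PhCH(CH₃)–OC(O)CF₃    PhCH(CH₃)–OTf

PhCH(CH₃)–NH₃⁺

Same R in every case — rank the leaving groups.
The more stable X⁻ (or X) is on its own — i.e. the weaker a base it is — the better a leaving group it makes.
PhCH(CH₃)–N₂⁺ loses N₂: no meaningful conjugate acid; N₂ departs as an exceptionally stable neutral molecule
PhCH(CH₃)–OTf loses OTf⁻: pKₐ(CF₃SO₃H (triflic acid)) ≈ -14
PhCH(CH₃)–I loses I⁻: pKₐ(HI) ≈ -10
PhCH(CH₃)–O(H)CH₃⁺ loses R'OH: pKₐ(R'OH₂⁺) ≈ -2.4
PhCH(CH₃)–OC(O)CF₃ loses CF₃COO⁻: pKₐ(CF₃COOH) ≈ 0.2
PhCH(CH₃)–NH₃⁺ loses NH₃: pKₐ(NH₄⁺) ≈ 9.2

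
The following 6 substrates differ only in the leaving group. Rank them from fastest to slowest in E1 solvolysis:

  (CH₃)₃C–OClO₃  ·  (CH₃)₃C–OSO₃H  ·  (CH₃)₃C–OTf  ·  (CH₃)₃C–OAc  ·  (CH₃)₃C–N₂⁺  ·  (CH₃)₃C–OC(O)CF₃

Same R in every case — rank the leaving groups.
Leaving-group ability tracks the stability of the departed species; conjugate-acid pKₐ is the usual yardstick (lower pKₐ → better LG).
(CH₃)₃C–N₂⁺ loses N₂: no meaningful conjugate acid; N₂ departs as an exceptionally stable neutral molecule
(CH₃)₃C–OTf loses OTf⁻: pKₐ(CF₃SO₃H (triflic acid)) ≈ -14
(CH₃)₃C–OClO₃ loses ClO₄⁻: pKₐ(HClO₄) ≈ -10
(CH₃)₃C–OSO₃H loses HSO₄⁻: pKₐ(H₂SO₄) ≈ -3
(CH₃)₃C–OC(O)CF₃ loses CF₃COO⁻: pKₐ(CF₃COOH) ≈ 0.2
(CH₃)₃C–OAc loses AcO⁻: pKₐ(CH₃COOH) ≈ 4.8

(CH₃)₃C–N₂⁺ > (CH₃)₃C–OTf > (CH₃)₃C–OClO₃ > (CH₃)₃C–OSO₃H > (CH₃)₃C–OC(O)CF₃ > (CH₃)₃C–OAc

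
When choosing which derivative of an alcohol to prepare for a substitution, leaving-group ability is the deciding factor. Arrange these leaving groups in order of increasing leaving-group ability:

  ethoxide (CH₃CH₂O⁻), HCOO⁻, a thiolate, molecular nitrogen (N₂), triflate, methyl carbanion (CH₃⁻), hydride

methyl carbanion (CH₃⁻) < hydride < ethoxide (CH₃CH₂O⁻) < a thiolate < HCOO⁻ < triflate < molecular nitrogen (N₂)

molecular nitrogen (N₂): no meaningful conjugate acid; N₂ departs as an exceptionally stable neutral molecule
triflate: pKₐ(CF₃SO₃H (triflic acid)) ≈ -14
HCOO⁻: pKₐ(HCOOH) ≈ 3.8
a thiolate: pKₐ(RSH (a thiol)) ≈ 10.5
ethoxide (CH₃CH₂O⁻): pKₐ(CH₃CH₂OH) ≈ 16
hydride: pKₐ(H₂) ≈ 36
methyl carbanion (CH₃⁻): pKₐ(CH₄) ≈ 48
The question asks for worst first, so the sequence is read in increasing leaving-group ability.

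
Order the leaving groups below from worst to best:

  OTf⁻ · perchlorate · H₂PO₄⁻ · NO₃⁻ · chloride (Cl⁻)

The more stable X⁻ (or X) is on its own — i.e. the weaker a base it is — the better a leaving group it makes.
OTf⁻: pKₐ(CF₃SO₃H (triflic acid)) ≈ -14
perchlorate: pKₐ(HClO₄) ≈ -10
chloride (Cl⁻): pKₐ(HCl) ≈ -7
NO₃⁻: pKₐ(HNO₃) ≈ -1.3
H₂PO₄⁻: pKₐ(H₃PO₄) ≈ 2.1
Listed from poorest to best leaving group as asked.

H₂PO₄⁻ < NO₃⁻ < chloride (Cl⁻) < perchlorate < OTf⁻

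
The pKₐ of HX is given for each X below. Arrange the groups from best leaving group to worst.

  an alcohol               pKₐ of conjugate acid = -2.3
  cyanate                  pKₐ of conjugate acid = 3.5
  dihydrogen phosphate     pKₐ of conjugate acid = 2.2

an alcohol > dihydrogen phosphate > cyanate

Lower conjugate-acid pKₐ ⇒ weaker base ⇒ better leaving group.
Sorting by the given values: an alcohol (-2.3), dihydrogen phosphate (2.2), cyanate (3.5).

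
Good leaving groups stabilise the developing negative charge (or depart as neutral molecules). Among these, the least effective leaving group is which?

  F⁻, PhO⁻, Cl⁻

The more stable X⁻ (or X) is on its own — i.e. the weaker a base it is — the better a leaving group it makes.
Cl⁻: pKₐ(HCl) ≈ -7
F⁻: pKₐ(HF) ≈ 3.2
PhO⁻: pKₐ(C₆H₅OH (phenol)) ≈ 10

PhO⁻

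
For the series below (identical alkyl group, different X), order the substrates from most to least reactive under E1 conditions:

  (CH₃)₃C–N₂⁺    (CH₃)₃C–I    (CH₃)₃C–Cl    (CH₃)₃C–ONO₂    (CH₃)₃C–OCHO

(CH₃)₃C–N₂⁺ > (CH₃)₃C–I > (CH₃)₃C–Cl > (CH₃)₃C–ONO₂ > (CH₃)₃C–OCHO

With the same alkyl group throughout, only the leaving group differentiates the rates.
A good leaving group is a weak base: the lower the pKₐ of its conjugate acid, the more readily it departs.
(CH₃)₃C–N₂⁺ loses N₂: no meaningful conjugate acid; N₂ departs as an exceptionally stable neutral molecule
(CH₃)₃C–I loses I⁻: pKₐ(HI) ≈ -10
(CH₃)₃C–Cl loses Cl⁻: pKₐ(HCl) ≈ -7
(CH₃)₃C–ONO₂ loses NO₃⁻: pKₐ(HNO₃) ≈ -1.3
(CH₃)₃C–OCHO loses HCOO⁻: pKₐ(HCOOH) ≈ 3.8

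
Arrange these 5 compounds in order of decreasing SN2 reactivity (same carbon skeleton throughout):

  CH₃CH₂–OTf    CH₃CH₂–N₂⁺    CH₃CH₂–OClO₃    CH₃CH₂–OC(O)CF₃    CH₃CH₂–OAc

The skeletons are identical, so relative rate is governed entirely by leaving-group ability.
Rank by basicity of the departing species: weakest base leaves most easily.
CH₃CH₂–N₂⁺ loses N₂: no meaningful conjugate acid; N₂ departs as an exceptionally stable neutral molecule
CH₃CH₂–OTf loses OTf⁻: pKₐ(CF₃SO₃H (triflic acid)) ≈ -14
CH₃CH₂–OClO₃ loses ClO₄⁻: pKₐ(HClO₄) ≈ -10
CH₃CH₂–OC(O)CF₃ loses CF₃COO⁻: pKₐ(CF₃COOH) ≈ 0.2
CH₃CH₂–OAc loses AcO⁻: pKₐ(CH₃COOH) ≈ 4.8

CH₃CH₂–N₂⁺ > CH₃CH₂–OTf > CH₃CH₂–OClO₃ > CH₃CH₂–OC(O)CF₃ > CH₃CH₂–OAc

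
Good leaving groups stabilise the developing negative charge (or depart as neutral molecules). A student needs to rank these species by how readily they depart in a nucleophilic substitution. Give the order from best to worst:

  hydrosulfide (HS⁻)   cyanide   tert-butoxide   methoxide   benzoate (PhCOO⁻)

benzoate (PhCOO⁻): pKₐ(C₆H₅COOH) ≈ 4.2
hydrosulfide (HS⁻): pKₐ(H₂S) ≈ 7 — larger and more polarisable than the oxygen analogue
cyanide: pKₐ(HCN) ≈ 9.2 — sp carbon stabilises the charge somewhat, but still a poor LG
methoxide: pKₐ(CH₃OH) ≈ 15.5 — strong base; alkoxides do not leave unassisted
tert-butoxide: pKₐ(t-BuOH) ≈ 18 — bulky, strongly basic alkoxide

benzoate (PhCOO⁻) > hydrosulfide (HS⁻) > cyanide > methoxide > tert-butoxide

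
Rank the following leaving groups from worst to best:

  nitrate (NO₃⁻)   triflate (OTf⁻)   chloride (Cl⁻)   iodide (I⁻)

nitrate (NO₃⁻) < chloride (Cl⁻) < iodide (I⁻) < triflate (OTf⁻)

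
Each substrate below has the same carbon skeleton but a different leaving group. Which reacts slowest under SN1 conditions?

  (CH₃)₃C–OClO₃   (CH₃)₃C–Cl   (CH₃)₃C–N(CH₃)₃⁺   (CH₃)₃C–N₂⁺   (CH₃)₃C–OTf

(CH₃)₃C–N(CH₃)₃⁺

Identical carbon frameworks mean the comparison reduces to leaving-group quality.
A good leaving group is a weak base: the lower the pKₐ of its conjugate acid, the more readily it departs.
(CH₃)₃C–N₂⁺ loses N₂: no meaningful conjugate acid; N₂ departs as an exceptionally stable neutral molecule
(CH₃)₃C–OTf loses OTf⁻: pKₐ(CF₃SO₃H (triflic acid)) ≈ -14
(CH₃)₃C–OClO₃ loses ClO₄⁻: pKₐ(HClO₄) ≈ -10
(CH₃)₃C–Cl loses Cl⁻: pKₐ(HCl) ≈ -7
(CH₃)₃C–N(CH₃)₃⁺ loses NR'₃: pKₐ(R'₃NH⁺) ≈ 10.7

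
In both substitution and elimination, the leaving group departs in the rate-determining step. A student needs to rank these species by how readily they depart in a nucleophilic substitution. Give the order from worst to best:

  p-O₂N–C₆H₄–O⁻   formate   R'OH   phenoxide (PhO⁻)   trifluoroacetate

R'OH: pKₐ(R'OH₂⁺) ≈ -2.4
trifluoroacetate: pKₐ(CF₃COOH) ≈ 0.2
formate: pKₐ(HCOOH) ≈ 3.8
p-O₂N–C₆H₄–O⁻: pKₐ(p-nitrophenol) ≈ 7.2
phenoxide (PhO⁻): pKₐ(C₆H₅OH (phenol)) ≈ 10
The question asks for worst first, so the sequence is read in increasing leaving-group ability.

phenoxide (PhO⁻) < p-O₂N–C₆H₄–O⁻ < formate < trifluoroacetate < R'OH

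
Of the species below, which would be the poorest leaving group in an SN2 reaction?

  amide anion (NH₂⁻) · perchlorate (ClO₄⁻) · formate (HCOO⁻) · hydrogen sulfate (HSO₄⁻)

amide anion (NH₂⁻)

Rank by basicity of the departing species: weakest base leaves most easily.
perchlorate (ClO₄⁻): pKₐ(HClO₄) ≈ -10
hydrogen sulfate (HSO₄⁻): pKₐ(H₂SO₄) ≈ -3
formate (HCOO⁻): pKₐ(HCOOH) ≈ 3.8
amide anion (NH₂⁻): pKₐ(NH₃) ≈ 38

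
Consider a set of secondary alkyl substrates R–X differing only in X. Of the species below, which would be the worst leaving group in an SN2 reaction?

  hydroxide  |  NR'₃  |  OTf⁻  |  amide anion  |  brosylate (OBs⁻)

OTf⁻: pKₐ(CF₃SO₃H (triflic acid)) ≈ -14
brosylate (OBs⁻): pKₐ(p-BrC₆H₄SO₃H) ≈ -2.8
NR'₃: pKₐ(R'₃NH⁺) ≈ 10.7
hydroxide: pKₐ(H₂O) ≈ 15.7
amide anion: pKₐ(NH₃) ≈ 38

amide anion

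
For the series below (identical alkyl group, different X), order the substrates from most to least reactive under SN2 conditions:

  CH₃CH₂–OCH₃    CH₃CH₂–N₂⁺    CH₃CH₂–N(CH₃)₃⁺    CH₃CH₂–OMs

CH₃CH₂–N₂⁺ > CH₃CH₂–OMs > CH₃CH₂–N(CH₃)₃⁺ > CH₃CH₂–OCH₃

Same R in every case — rank the leaving groups.
The more stable X⁻ (or X) is on its own — i.e. the weaker a base it is — the better a leaving group it makes.
CH₃CH₂–N₂⁺ loses N₂: no meaningful conjugate acid; N₂ departs as an exceptionally stable neutral molecule
CH₃CH₂–OMs loses OMs⁻: pKₐ(CH₃SO₃H (MsOH)) ≈ -1.9
CH₃CH₂–N(CH₃)₃⁺ loses NR'₃: pKₐ(R'₃NH⁺) ≈ 10.7
CH₃CH₂–OCH₃ loses CH₃O⁻: pKₐ(CH₃OH) ≈ 15.5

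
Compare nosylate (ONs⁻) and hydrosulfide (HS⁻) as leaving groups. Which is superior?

nosylate (ONs⁻) is the better leaving group.
pKₐ(p-O₂NC₆H₄SO₃H) ≈ -3.5 versus pKₐ(H₂S) ≈ 7: nosylate (ONs⁻) is the much weaker base.
P-nitro group further stabilises the sulfonate.

nosylate (ONs⁻)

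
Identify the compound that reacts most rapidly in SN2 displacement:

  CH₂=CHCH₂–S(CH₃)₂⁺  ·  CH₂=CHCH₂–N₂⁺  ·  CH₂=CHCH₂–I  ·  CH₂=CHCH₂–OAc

CH₂=CHCH₂–N₂⁺

With the same alkyl group throughout, only the leaving group differentiates the rates.
Rank by basicity of the departing species: weakest base leaves most easily.
CH₂=CHCH₂–N₂⁺ loses N₂: no meaningful conjugate acid; N₂ departs as an exceptionally stable neutral molecule
CH₂=CHCH₂–I loses I⁻: pKₐ(HI) ≈ -10
CH₂=CHCH₂–S(CH₃)₂⁺ loses SR'₂: pKₐ(R'₂SH⁺) ≈ -7
CH₂=CHCH₂–OAc loses AcO⁻: pKₐ(CH₃COOH) ≈ 4.8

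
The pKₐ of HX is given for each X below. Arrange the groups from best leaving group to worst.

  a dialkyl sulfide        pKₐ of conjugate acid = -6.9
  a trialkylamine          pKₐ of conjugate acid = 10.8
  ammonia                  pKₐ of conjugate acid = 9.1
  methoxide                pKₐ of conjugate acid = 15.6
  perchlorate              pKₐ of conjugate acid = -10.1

perchlorate > a dialkyl sulfide > ammonia > a trialkylamine > methoxide

Lower conjugate-acid pKₐ ⇒ weaker base ⇒ better leaving group.
Sorting by the given values: perchlorate (-10.1), a dialkyl sulfide (-6.9), ammonia (9.1), a trialkylamine (10.8), methoxide (15.6).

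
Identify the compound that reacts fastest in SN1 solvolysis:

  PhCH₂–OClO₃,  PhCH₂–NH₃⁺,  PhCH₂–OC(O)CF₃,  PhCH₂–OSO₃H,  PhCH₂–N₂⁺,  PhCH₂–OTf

Same R in every case — rank the leaving groups.
Leaving-group ability tracks the stability of the departed species; conjugate-acid pKₐ is the usual yardstick (lower pKₐ → better LG).
PhCH₂–N₂⁺ loses N₂: no meaningful conjugate acid; N₂ departs as an exceptionally stable neutral molecule
PhCH₂–OTf loses OTf⁻: pKₐ(CF₃SO₃H (triflic acid)) ≈ -14
PhCH₂–OClO₃ loses ClO₄⁻: pKₐ(HClO₄) ≈ -10
PhCH₂–OSO₃H loses HSO₄⁻: pKₐ(H₂SO₄) ≈ -3
PhCH₂–OC(O)CF₃ loses CF₃COO⁻: pKₐ(CF₃COOH) ≈ 0.2
PhCH₂–NH₃⁺ loses NH₃: pKₐ(NH₄⁺) ≈ 9.2

PhCH₂–N₂⁺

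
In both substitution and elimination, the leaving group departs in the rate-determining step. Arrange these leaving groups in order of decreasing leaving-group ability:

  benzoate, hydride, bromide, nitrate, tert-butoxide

bromide > nitrate > benzoate > tert-butoxide > hydride

A good leaving group is a weak base: the lower the pKₐ of its conjugate acid, the more readily it departs.
bromide: pKₐ(HBr) ≈ -9 — weak base; good leaving group
nitrate: pKₐ(HNO₃) ≈ -1.3
benzoate: pKₐ(C₆H₅COOH) ≈ 4.2
tert-butoxide: pKₐ(t-BuOH) ≈ 18 — bulky, strongly basic alkoxide
hydride: pKₐ(H₂) ≈ 36 — extremely strong base; leaves only in special hydride-transfer contexts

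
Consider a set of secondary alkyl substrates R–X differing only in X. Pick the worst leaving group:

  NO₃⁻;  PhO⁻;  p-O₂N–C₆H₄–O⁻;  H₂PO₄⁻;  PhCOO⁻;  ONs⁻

Rank by basicity of the departing species: weakest base leaves most easily.
ONs⁻: pKₐ(p-O₂NC₆H₄SO₃H) ≈ -3.5
NO₃⁻: pKₐ(HNO₃) ≈ -1.3
H₂PO₄⁻: pKₐ(H₃PO₄) ≈ 2.1
PhCOO⁻: pKₐ(C₆H₅COOH) ≈ 4.2
p-O₂N–C₆H₄–O⁻: pKₐ(p-nitrophenol) ≈ 7.2
PhO⁻: pKₐ(C₆H₅OH (phenol)) ≈ 10

PhO⁻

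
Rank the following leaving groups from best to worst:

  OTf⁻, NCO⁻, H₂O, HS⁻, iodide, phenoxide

OTf⁻ > iodide > H₂O > NCO⁻ > HS⁻ > phenoxide

Rank by basicity of the departing species: weakest base leaves most easily.
OTf⁻: pKₐ(CF₃SO₃H (triflic acid)) ≈ -14
iodide: pKₐ(HI) ≈ -10
H₂O: pKₐ(H₃O⁺) ≈ -1.7
NCO⁻: pKₐ(HOCN) ≈ 3.5 — resonance between N and O
HS⁻: pKₐ(H₂S) ≈ 7
phenoxide: pKₐ(C₆H₅OH (phenol)) ≈ 10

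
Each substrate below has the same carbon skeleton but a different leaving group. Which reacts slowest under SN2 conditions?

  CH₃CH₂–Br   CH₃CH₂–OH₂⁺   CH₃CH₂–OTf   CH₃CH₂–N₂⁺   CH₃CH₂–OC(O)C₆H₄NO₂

Identical carbon frameworks mean the comparison reduces to leaving-group quality.
A good leaving group is a weak base: the lower the pKₐ of its conjugate acid, the more readily it departs.
CH₃CH₂–N₂⁺ loses N₂: no meaningful conjugate acid; N₂ departs as an exceptionally stable neutral molecule
CH₃CH₂–OTf loses OTf⁻: pKₐ(CF₃SO₃H (triflic acid)) ≈ -14
CH₃CH₂–Br loses Br⁻: pKₐ(HBr) ≈ -9
CH₃CH₂–OH₂⁺ loses H₂O: pKₐ(H₃O⁺) ≈ -1.7
CH₃CH₂–OC(O)C₆H₄NO₂ loses p-O₂N–C₆H₄–COO⁻: pKₐ(p-nitrobenzoic acid) ≈ 3.4

CH₃CH₂–OC(O)C₆H₄NO₂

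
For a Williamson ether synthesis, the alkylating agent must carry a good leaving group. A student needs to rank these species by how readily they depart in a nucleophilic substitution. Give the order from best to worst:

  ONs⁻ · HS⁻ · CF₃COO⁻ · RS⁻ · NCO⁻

Leaving-group ability tracks the stability of the departed species; conjugate-acid pKₐ is the usual yardstick (lower pKₐ → better LG).
ONs⁻: pKₐ(p-O₂NC₆H₄SO₃H) ≈ -3.5
CF₃COO⁻: pKₐ(CF₃COOH) ≈ 0.2
NCO⁻: pKₐ(HOCN) ≈ 3.5
HS⁻: pKₐ(H₂S) ≈ 7
RS⁻: pKₐ(RSH (a thiol)) ≈ 10.5

ONs⁻ > CF₃COO⁻ > NCO⁻ > HS⁻ > RS⁻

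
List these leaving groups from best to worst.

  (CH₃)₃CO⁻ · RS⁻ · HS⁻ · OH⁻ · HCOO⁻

A good leaving group is a weak base: the lower the pKₐ of its conjugate acid, the more readily it departs.
HCOO⁻: pKₐ(HCOOH) ≈ 3.8
HS⁻: pKₐ(H₂S) ≈ 7
RS⁻: pKₐ(RSH (a thiol)) ≈ 10.5
OH⁻: pKₐ(H₂O) ≈ 15.7
(CH₃)₃CO⁻: pKₐ(t-BuOH) ≈ 18

HCOO⁻ > HS⁻ > RS⁻ > OH⁻ > (CH₃)₃CO⁻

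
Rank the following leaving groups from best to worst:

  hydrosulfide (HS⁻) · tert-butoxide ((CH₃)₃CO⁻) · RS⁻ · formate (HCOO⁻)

formate (HCOO⁻) > hydrosulfide (HS⁻) > RS⁻ > tert-butoxide ((CH₃)₃CO⁻)

A good leaving group is a weak base: the lower the pKₐ of its conjugate acid, the more readily it departs.
formate (HCOO⁻): pKₐ(HCOOH) ≈ 3.8 — resonance-stabilised carboxylate
hydrosulfide (HS⁻): pKₐ(H₂S) ≈ 7
RS⁻: pKₐ(RSH (a thiol)) ≈ 10.5 — moderately basic; rarely leaves without activation
tert-butoxide ((CH₃)₃CO⁻): pKₐ(t-BuOH) ≈ 18 — bulky, strongly basic alkoxide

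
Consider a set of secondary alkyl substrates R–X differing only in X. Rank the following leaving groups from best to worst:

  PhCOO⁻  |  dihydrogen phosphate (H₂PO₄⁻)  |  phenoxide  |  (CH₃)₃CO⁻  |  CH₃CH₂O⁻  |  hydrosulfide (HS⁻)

dihydrogen phosphate (H₂PO₄⁻) > PhCOO⁻ > hydrosulfide (HS⁻) > phenoxide > CH₃CH₂O⁻ > (CH₃)₃CO⁻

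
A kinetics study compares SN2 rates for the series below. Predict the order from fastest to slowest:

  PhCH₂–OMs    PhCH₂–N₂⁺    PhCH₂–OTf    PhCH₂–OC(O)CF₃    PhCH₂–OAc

With the same alkyl group throughout, only the leaving group differentiates the rates.
Leaving-group ability tracks the stability of the departed species; conjugate-acid pKₐ is the usual yardstick (lower pKₐ → better LG).
PhCH₂–N₂⁺ loses N₂: no meaningful conjugate acid; N₂ departs as an exceptionally stable neutral molecule
PhCH₂–OTf loses OTf⁻: pKₐ(CF₃SO₃H (triflic acid)) ≈ -14
PhCH₂–OMs loses OMs⁻: pKₐ(CH₃SO₃H (MsOH)) ≈ -1.9
PhCH₂–OC(O)CF₃ loses CF₃COO⁻: pKₐ(CF₃COOH) ≈ 0.2
PhCH₂–OAc loses AcO⁻: pKₐ(CH₃COOH) ≈ 4.8

PhCH₂–N₂⁺ > PhCH₂–OTf > PhCH₂–OMs > PhCH₂–OC(O)CF₃ > PhCH₂–OAc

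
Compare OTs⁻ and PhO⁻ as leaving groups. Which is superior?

OTs⁻ is the better leaving group.
pKₐ(p-CH₃C₆H₄SO₃H (TsOH)) ≈ -2.8 versus pKₐ(C₆H₅OH (phenol)) ≈ 10: OTs⁻ is the much weaker base.
Resonance-delocalised arenesulfonate.

OTs⁻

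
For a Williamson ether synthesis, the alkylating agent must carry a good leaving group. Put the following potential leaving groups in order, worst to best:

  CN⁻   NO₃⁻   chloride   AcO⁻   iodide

CN⁻ < AcO⁻ < NO₃⁻ < chloride < iodide

The more stable X⁻ (or X) is on its own — i.e. the weaker a base it is — the better a leaving group it makes.
iodide: pKₐ(HI) ≈ -10 — large, highly polarisable; very weak base
chloride: pKₐ(HCl) ≈ -7 — moderately weak base
NO₃⁻: pKₐ(HNO₃) ≈ -1.3
AcO⁻: pKₐ(CH₃COOH) ≈ 4.8 — resonance-stabilised but still a weak base
CN⁻: pKₐ(HCN) ≈ 9.2 — sp carbon stabilises the charge somewhat, but still a poor LG
Listed from poorest to best leaving group as asked.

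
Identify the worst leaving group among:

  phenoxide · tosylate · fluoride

phenoxide

Rank by basicity of the departing species: weakest base leaves most easily.
tosylate: pKₐ(p-CH₃C₆H₄SO₃H (TsOH)) ≈ -2.8
fluoride: pKₐ(HF) ≈ 3.2
phenoxide: pKₐ(C₆H₅OH (phenol)) ≈ 10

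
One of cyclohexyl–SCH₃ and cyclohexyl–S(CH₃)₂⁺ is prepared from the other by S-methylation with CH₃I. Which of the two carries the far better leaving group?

cyclohexyl–S(CH₃)₂⁺

From cyclohexyl–SCH₃ the departing group would be RS⁻ (pKₐ(RSH (a thiol)) ≈ 10.5). Moderately basic; rarely leaves without activation.
From cyclohexyl–S(CH₃)₂⁺ the leaving group is SR'₂ (pKₐ(R'₂SH⁺) ≈ -7). Neutral; leaves from a sulfonium salt (R–SR'₂⁺).
S-methylation with CH₃I works by allowing neutral dimethyl sulfide, rather than methanethiolate, to depart, making cyclohexyl–S(CH₃)₂⁺ enormously more reactive.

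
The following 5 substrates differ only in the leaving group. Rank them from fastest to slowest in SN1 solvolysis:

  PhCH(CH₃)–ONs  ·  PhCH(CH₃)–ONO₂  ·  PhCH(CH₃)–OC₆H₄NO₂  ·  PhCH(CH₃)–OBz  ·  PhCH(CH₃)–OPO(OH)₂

The skeletons are identical, so relative rate is governed entirely by leaving-group ability.
A good leaving group is a weak base: the lower the pKₐ of its conjugate acid, the more readily it departs.
PhCH(CH₃)–ONs loses ONs⁻: pKₐ(p-O₂NC₆H₄SO₃H) ≈ -3.5
PhCH(CH₃)–ONO₂ loses NO₃⁻: pKₐ(HNO₃) ≈ -1.3
PhCH(CH₃)–OPO(OH)₂ loses H₂PO₄⁻: pKₐ(H₃PO₄) ≈ 2.1
PhCH(CH₃)–OBz loses PhCOO⁻: pKₐ(C₆H₅COOH) ≈ 4.2
PhCH(CH₃)–OC₆H₄NO₂ loses p-O₂N–C₆H₄–O⁻: pKₐ(p-nitrophenol) ≈ 7.2

PhCH(CH₃)–ONs > PhCH(CH₃)–ONO₂ > PhCH(CH₃)–OPO(OH)₂ > PhCH(CH₃)–OBz > PhCH(CH₃)–OC₆H₄NO₂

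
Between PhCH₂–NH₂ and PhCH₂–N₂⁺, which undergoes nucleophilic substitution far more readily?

From PhCH₂–NH₂ the departing group would be NH₂⁻ (pKₐ(NH₃) ≈ 38). Extremely strong base; never a leaving group.
From PhCH₂–N₂⁺ the leaving group is N₂ (no meaningful conjugate acid; N₂ departs as an exceptionally stable neutral molecule).
(In practice PhCH₂–N₂⁺ is made from PhCH₂–NH₂ by diazotisation (NaNO₂ / HCl, 0 °C), generating a diazonium salt that expels N₂.)

PhCH₂–N₂⁺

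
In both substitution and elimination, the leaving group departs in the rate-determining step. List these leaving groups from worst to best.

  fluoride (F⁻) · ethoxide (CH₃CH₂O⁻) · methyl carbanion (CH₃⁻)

fluoride (F⁻): pKₐ(HF) ≈ 3.2 — small and strongly basic; the poor halide leaving group
ethoxide (CH₃CH₂O⁻): pKₐ(CH₃CH₂OH) ≈ 16
methyl carbanion (CH₃⁻): pKₐ(CH₄) ≈ 48 — unstabilised carbanion; the worst conceivable leaving group
Reversing gives the worst-to-best order requested.

methyl carbanion (CH₃⁻) < ethoxide (CH₃CH₂O⁻) < fluoride (F⁻)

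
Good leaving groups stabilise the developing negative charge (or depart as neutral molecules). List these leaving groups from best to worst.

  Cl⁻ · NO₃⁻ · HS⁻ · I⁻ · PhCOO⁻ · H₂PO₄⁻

Rank by basicity of the departing species: weakest base leaves most easily.
I⁻: pKₐ(HI) ≈ -10 — large, highly polarisable; very weak base
Cl⁻: pKₐ(HCl) ≈ -7 — moderately weak base
NO₃⁻: pKₐ(HNO₃) ≈ -1.3 — resonance-delocalised over three oxygens
H₂PO₄⁻: pKₐ(H₃PO₄) ≈ 2.1
PhCOO⁻: pKₐ(C₆H₅COOH) ≈ 4.2 — aryl carboxylate
HS⁻: pKₐ(H₂S) ≈ 7 — larger and more polarisable than the oxygen analogue

I⁻ > Cl⁻ > NO₃⁻ > H₂PO₄⁻ > PhCOO⁻ > HS⁻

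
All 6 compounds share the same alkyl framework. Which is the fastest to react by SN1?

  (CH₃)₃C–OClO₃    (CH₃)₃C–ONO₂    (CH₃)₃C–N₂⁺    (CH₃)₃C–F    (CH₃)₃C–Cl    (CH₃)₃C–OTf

(CH₃)₃C–N₂⁺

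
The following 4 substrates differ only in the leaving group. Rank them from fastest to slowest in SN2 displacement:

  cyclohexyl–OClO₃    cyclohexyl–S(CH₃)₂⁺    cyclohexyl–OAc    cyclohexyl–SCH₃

With the same alkyl group throughout, only the leaving group differentiates the rates.
A good leaving group is a weak base: the lower the pKₐ of its conjugate acid, the more readily it departs.
cyclohexyl–OClO₃ loses ClO₄⁻: pKₐ(HClO₄) ≈ -10
cyclohexyl–S(CH₃)₂⁺ loses SR'₂: pKₐ(R'₂SH⁺) ≈ -7
cyclohexyl–OAc loses AcO⁻: pKₐ(CH₃COOH) ≈ 4.8
cyclohexyl–SCH₃ loses RS⁻: pKₐ(RSH (a thiol)) ≈ 10.5

cyclohexyl–OClO₃ > cyclohexyl–S(CH₃)₂⁺ > cyclohexyl–OAc > cyclohexyl–SCH₃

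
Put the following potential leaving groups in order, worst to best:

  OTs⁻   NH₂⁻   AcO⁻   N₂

NH₂⁻ < AcO⁻ < OTs⁻ < N₂

Rank by basicity of the departing species: weakest base leaves most easily.
N₂: no meaningful conjugate acid; N₂ departs as an exceptionally stable neutral molecule
OTs⁻: pKₐ(p-CH₃C₆H₄SO₃H (TsOH)) ≈ -2.8 — resonance-delocalised arenesulfonate
AcO⁻: pKₐ(CH₃COOH) ≈ 4.8 — resonance-stabilised but still a weak base
NH₂⁻: pKₐ(NH₃) ≈ 38
Listed from poorest to best leaving group as asked.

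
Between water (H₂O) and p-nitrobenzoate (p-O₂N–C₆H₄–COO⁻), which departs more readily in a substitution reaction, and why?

water (H₂O)

water (H₂O) is the better leaving group.
pKₐ(H₃O⁺) ≈ -1.7 versus pKₐ(p-nitrobenzoic acid) ≈ 3.4: water (H₂O) is the much weaker base.
Neutral; leaves from a protonated alcohol (R–OH₂⁺).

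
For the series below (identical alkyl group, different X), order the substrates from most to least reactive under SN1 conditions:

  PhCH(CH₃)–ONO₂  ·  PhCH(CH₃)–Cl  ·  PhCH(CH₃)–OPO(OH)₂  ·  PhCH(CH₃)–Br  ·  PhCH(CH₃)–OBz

The skeletons are identical, so relative rate is governed entirely by leaving-group ability.
Rank by basicity of the departing species: weakest base leaves most easily.
PhCH(CH₃)–Br loses Br⁻: pKₐ(HBr) ≈ -9
PhCH(CH₃)–Cl loses Cl⁻: pKₐ(HCl) ≈ -7
PhCH(CH₃)–ONO₂ loses NO₃⁻: pKₐ(HNO₃) ≈ -1.3
PhCH(CH₃)–OPO(OH)₂ loses H₂PO₄⁻: pKₐ(H₃PO₄) ≈ 2.1
PhCH(CH₃)–OBz loses PhCOO⁻: pKₐ(C₆H₅COOH) ≈ 4.2

PhCH(CH₃)–Br > PhCH(CH₃)–Cl > PhCH(CH₃)–ONO₂ > PhCH(CH₃)–OPO(OH)₂ > PhCH(CH₃)–OBz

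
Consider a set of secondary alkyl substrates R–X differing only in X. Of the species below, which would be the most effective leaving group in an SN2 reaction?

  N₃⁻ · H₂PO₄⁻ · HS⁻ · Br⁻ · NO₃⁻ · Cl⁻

Br⁻: pKₐ(HBr) ≈ -9
Cl⁻: pKₐ(HCl) ≈ -7
NO₃⁻: pKₐ(HNO₃) ≈ -1.3
H₂PO₄⁻: pKₐ(H₃PO₄) ≈ 2.1
N₃⁻: pKₐ(HN₃) ≈ 4.7
HS⁻: pKₐ(H₂S) ≈ 7

Br⁻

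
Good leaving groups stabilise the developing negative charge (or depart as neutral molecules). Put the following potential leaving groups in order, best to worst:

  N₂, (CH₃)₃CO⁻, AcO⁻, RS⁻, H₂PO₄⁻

N₂ > H₂PO₄⁻ > AcO⁻ > RS⁻ > (CH₃)₃CO⁻

N₂: no meaningful conjugate acid; N₂ departs as an exceptionally stable neutral molecule
H₂PO₄⁻: pKₐ(H₃PO₄) ≈ 2.1
AcO⁻: pKₐ(CH₃COOH) ≈ 4.8
RS⁻: pKₐ(RSH (a thiol)) ≈ 10.5
(CH₃)₃CO⁻: pKₐ(t-BuOH) ≈ 18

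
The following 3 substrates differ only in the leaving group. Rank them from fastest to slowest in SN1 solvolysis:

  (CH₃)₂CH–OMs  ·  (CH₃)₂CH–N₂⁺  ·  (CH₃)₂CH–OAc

(CH₃)₂CH–N₂⁺ > (CH₃)₂CH–OMs > (CH₃)₂CH–OAc

With the same alkyl group throughout, only the leaving group differentiates the rates.
The more stable X⁻ (or X) is on its own — i.e. the weaker a base it is — the better a leaving group it makes.
(CH₃)₂CH–N₂⁺ loses N₂: no meaningful conjugate acid; N₂ departs as an exceptionally stable neutral molecule
(CH₃)₂CH–OMs loses OMs⁻: pKₐ(CH₃SO₃H (MsOH)) ≈ -1.9
(CH₃)₂CH–OAc loses AcO⁻: pKₐ(CH₃COOH) ≈ 4.8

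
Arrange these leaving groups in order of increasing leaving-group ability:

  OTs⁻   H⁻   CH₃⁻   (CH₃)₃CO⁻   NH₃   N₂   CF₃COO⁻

CH₃⁻ < H⁻ < (CH₃)₃CO⁻ < NH₃ < CF₃COO⁻ < OTs⁻ < N₂

Rank by basicity of the departing species: weakest base leaves most easily.
N₂: no meaningful conjugate acid; N₂ departs as an exceptionally stable neutral molecule
OTs⁻: pKₐ(p-CH₃C₆H₄SO₃H (TsOH)) ≈ -2.8
CF₃COO⁻: pKₐ(CF₃COOH) ≈ 0.2 — strongly electron-withdrawing CF₃ stabilises the carboxylate
NH₃: pKₐ(NH₄⁺) ≈ 9.2 — neutral but moderately basic; leaves from R–NH₃⁺
(CH₃)₃CO⁻: pKₐ(t-BuOH) ≈ 18
H⁻: pKₐ(H₂) ≈ 36
CH₃⁻: pKₐ(CH₄) ≈ 48
Listed from poorest to best leaving group as asked.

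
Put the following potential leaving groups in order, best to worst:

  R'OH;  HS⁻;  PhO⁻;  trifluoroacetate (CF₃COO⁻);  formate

R'OH > trifluoroacetate (CF₃COO⁻) > formate > HS⁻ > PhO⁻

A good leaving group is a weak base: the lower the pKₐ of its conjugate acid, the more readily it departs.
R'OH: pKₐ(R'OH₂⁺) ≈ -2.4 — neutral; leaves from a protonated ether (an oxonium ion, R–O(H)R'⁺)
trifluoroacetate (CF₃COO⁻): pKₐ(CF₃COOH) ≈ 0.2 — strongly electron-withdrawing CF₃ stabilises the carboxylate
formate: pKₐ(HCOOH) ≈ 3.8 — resonance-stabilised carboxylate
HS⁻: pKₐ(H₂S) ≈ 7
PhO⁻: pKₐ(C₆H₅OH (phenol)) ≈ 10 — resonance into the ring helps, but still a poor LG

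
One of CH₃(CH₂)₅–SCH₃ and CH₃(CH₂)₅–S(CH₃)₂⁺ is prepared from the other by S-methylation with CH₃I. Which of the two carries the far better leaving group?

CH₃(CH₂)₅–S(CH₃)₂⁺

From CH₃(CH₂)₅–SCH₃ the departing group would be RS⁻ (pKₐ(RSH (a thiol)) ≈ 10.5). Moderately basic; rarely leaves without activation.
From CH₃(CH₂)₅–S(CH₃)₂⁺ the leaving group is SR'₂ (pKₐ(R'₂SH⁺) ≈ -7). Neutral; leaves from a sulfonium salt (R–SR'₂⁺).
S-methylation with CH₃I works by allowing neutral dimethyl sulfide, rather than methanethiolate, to depart, making CH₃(CH₂)₅–S(CH₃)₂⁺ enormously more reactive.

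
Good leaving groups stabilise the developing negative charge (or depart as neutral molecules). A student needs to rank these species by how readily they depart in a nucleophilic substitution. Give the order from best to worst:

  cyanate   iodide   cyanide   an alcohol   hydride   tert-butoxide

iodide > an alcohol > cyanate > cyanide > tert-butoxide > hydride

iodide: pKₐ(HI) ≈ -10
an alcohol: pKₐ(R'OH₂⁺) ≈ -2.4
cyanate: pKₐ(HOCN) ≈ 3.5 — resonance between N and O
cyanide: pKₐ(HCN) ≈ 9.2 — sp carbon stabilises the charge somewhat, but still a poor LG
tert-butoxide: pKₐ(t-BuOH) ≈ 18 — bulky, strongly basic alkoxide
hydride: pKₐ(H₂) ≈ 36 — extremely strong base; leaves only in special hydride-transfer contexts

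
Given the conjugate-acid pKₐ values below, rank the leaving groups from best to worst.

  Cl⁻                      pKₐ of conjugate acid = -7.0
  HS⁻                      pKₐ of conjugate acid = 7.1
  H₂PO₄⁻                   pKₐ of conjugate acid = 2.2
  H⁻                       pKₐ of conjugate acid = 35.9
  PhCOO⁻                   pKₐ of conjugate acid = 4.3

Cl⁻ > H₂PO₄⁻ > PhCOO⁻ > HS⁻ > H⁻

Lower conjugate-acid pKₐ ⇒ weaker base ⇒ better leaving group.
Sorting by the given values: Cl⁻ (-7.0), H₂PO₄⁻ (2.2), PhCOO⁻ (4.3), HS⁻ (7.1), H⁻ (35.9).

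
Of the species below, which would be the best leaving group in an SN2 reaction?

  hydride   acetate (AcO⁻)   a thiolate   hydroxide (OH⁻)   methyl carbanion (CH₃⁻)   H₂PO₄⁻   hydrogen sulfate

The more stable X⁻ (or X) is on its own — i.e. the weaker a base it is — the better a leaving group it makes.
hydrogen sulfate: pKₐ(H₂SO₄) ≈ -3
H₂PO₄⁻: pKₐ(H₃PO₄) ≈ 2.1
acetate (AcO⁻): pKₐ(CH₃COOH) ≈ 4.8
a thiolate: pKₐ(RSH (a thiol)) ≈ 10.5
hydroxide (OH⁻): pKₐ(H₂O) ≈ 15.7
hydride: pKₐ(H₂) ≈ 36
methyl carbanion (CH₃⁻): pKₐ(CH₄) ≈ 48

hydrogen sulfate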